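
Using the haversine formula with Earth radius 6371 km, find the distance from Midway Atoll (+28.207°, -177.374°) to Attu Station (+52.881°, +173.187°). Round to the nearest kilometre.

Δλ = 173.187 − -177.374 = 350.561°; wrapped into (−180°, 180°]: -9.439°.
Δφ = 52.881 − 28.207 = 24.674°.
a = sin²(Δφ/2) + cos φ₁ · cos φ₂ · sin²(Δλ/2) = 0.049251.
c = 2·atan2(√a, √(1−a)) = 0.44758 rad → d = 6371·c ≈ 2851.53 km.

2852 km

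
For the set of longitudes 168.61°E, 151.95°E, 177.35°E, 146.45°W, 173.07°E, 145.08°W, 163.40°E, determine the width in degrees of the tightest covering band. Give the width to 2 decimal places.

Sort the longitudes: -146.45°, -145.08°, +151.95°, +163.40°, +168.61°, +173.07°, +177.35°.
Eastward gaps between consecutive values (wrapping around): 1.37°, 297.03°, 11.45°, 5.21°, 4.46°, 4.28°, 36.20°.
Largest gap = 297.03° ⇒ minimal covering band is its complement: 360° − 297.03° = 62.97°.
Band runs from +151.95° eastward to -145.08°, crossing the antimeridian.

62.97°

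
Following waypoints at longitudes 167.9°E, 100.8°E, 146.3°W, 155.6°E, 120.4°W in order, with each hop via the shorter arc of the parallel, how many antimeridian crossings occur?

Leg 1: +167.9° → +100.8°, shortest Δλ = -67.1° (west) — does not cross 180°.
Leg 2: +100.8° → -146.3°, shortest Δλ = 112.9° (east) — crosses 180°.
Leg 3: -146.3° → +155.6°, shortest Δλ = -58.1° (west) — crosses 180°.
Leg 4: +155.6° → -120.4°, shortest Δλ = 84.0° (east) — crosses 180°.
Total crossings: 3.

3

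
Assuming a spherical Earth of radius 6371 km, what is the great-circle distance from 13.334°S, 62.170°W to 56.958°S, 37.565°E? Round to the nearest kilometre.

Δλ = 37.565 − -62.170 = 99.735°.
Δφ = -56.958 − -13.334 = -43.624°.
a = sin²(Δφ/2) + cos φ₁ · cos φ₂ · sin²(Δλ/2) = 0.448192.
c = 2·atan2(√a, √(1−a)) = 1.46699 rad → d = 6371·c ≈ 9346.22 km.

9346 km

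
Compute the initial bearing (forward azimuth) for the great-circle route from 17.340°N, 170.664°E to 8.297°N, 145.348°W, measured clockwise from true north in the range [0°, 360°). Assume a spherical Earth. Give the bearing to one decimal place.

96.2°

Δλ = -145.348 − 170.664 = -316.012°; wrapped into (−180°, 180°]: 43.988°.
θ = atan2( sin Δλ · cos φ₂ , cos φ₁ · sin φ₂ − sin φ₁ · cos φ₂ · cos Δλ )
  = atan2(0.68724, -0.07445) = 96.183° → normalised to [0°, 360°): 96.183°.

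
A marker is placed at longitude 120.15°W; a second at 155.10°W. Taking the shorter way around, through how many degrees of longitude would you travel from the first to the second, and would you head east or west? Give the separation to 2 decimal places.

34.95° west

Raw difference: -155.10 − -120.15 = -34.95°.
Normalise into (−180°, 180°]: -34.95° stays -34.95°.
Negative ⇒ the second point lies to the west; separation 34.95°.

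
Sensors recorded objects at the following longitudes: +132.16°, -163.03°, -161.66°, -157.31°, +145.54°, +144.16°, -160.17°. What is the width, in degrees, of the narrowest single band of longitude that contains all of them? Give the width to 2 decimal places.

Sort the longitudes: -163.03°, -161.66°, -160.17°, -157.31°, +132.16°, +144.16°, +145.54°.
Eastward gaps between consecutive values (wrapping around): 1.37°, 1.49°, 2.86°, 289.47°, 12.00°, 1.38°, 51.43°.
Largest gap = 289.47° ⇒ minimal covering band is its complement: 360° − 289.47° = 70.53°.
Band runs from +132.16° eastward to -157.31°, crossing the antimeridian.

70.53°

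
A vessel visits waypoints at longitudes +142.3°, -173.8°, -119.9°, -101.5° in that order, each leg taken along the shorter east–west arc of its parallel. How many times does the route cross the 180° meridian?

Leg 1: +142.3° → -173.8°, shortest Δλ = 43.9° (east) — crosses 180°.
Leg 2: -173.8° → -119.9°, shortest Δλ = 53.9° (east) — does not cross 180°.
Leg 3: -119.9° → -101.5°, shortest Δλ = 18.4° (east) — does not cross 180°.
Total crossings: 1.

1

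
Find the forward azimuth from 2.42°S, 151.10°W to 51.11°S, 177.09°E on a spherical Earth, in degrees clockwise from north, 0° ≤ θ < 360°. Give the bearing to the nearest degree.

204°

Δλ = 177.09 − -151.10 = 328.19°; wrapped into (−180°, 180°]: -31.81°.
θ = atan2( sin Δλ · cos φ₂ , cos φ₁ · sin φ₂ − sin φ₁ · cos φ₂ · cos Δλ )
  = atan2(-0.33093, -0.75513) = -156.335° → normalised to [0°, 360°): 203.665°.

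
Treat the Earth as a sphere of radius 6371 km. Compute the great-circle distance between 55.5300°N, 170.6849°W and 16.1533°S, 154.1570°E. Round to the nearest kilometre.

8626 km

Δλ = 154.1570 − -170.6849 = 324.8419°; wrapped into (−180°, 180°]: -35.1581°.
Δφ = -16.1533 − 55.5300 = -71.6833°.
a = sin²(Δφ/2) + cos φ₁ · cos φ₂ · sin²(Δλ/2) = 0.392454.
c = 2·atan2(√a, √(1−a)) = 1.35401 rad → d = 6371·c ≈ 8626.40 km.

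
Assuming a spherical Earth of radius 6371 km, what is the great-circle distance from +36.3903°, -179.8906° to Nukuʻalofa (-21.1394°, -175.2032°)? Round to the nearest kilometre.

Δλ = -175.2032 − -179.8906 = 4.6874°.
Δφ = -21.1394 − 36.3903 = -57.5297°.
a = sin²(Δφ/2) + cos φ₁ · cos φ₂ · sin²(Δλ/2) = 0.232824.
c = 2·atan2(√a, √(1−a)) = 1.00706 rad → d = 6371·c ≈ 6415.96 km.

6416 km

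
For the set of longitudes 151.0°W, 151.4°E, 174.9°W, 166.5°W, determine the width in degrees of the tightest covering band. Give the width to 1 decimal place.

57.6°

Sort the longitudes: -174.9°, -166.5°, -151.0°, +151.4°.
Eastward gaps between consecutive values (wrapping around): 8.4°, 15.5°, 302.4°, 33.7°.
Largest gap = 302.4° ⇒ minimal covering band is its complement: 360° − 302.4° = 57.6°.
Band runs from +151.4° eastward to -151.0°, crossing the antimeridian.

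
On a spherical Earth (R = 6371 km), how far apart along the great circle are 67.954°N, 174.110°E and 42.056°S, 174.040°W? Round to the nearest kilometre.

Δλ = -174.040 − 174.110 = -348.150°; wrapped into (−180°, 180°]: 11.850°.
Δφ = -42.056 − 67.954 = -110.010°.
a = sin²(Δφ/2) + cos φ₁ · cos φ₂ · sin²(Δλ/2) = 0.674062.
c = 2·atan2(√a, √(1−a)) = 1.92637 rad → d = 6371·c ≈ 12272.87 km.

12273 km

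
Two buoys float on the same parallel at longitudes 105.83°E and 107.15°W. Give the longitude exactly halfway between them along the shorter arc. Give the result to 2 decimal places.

Signed shortest Δλ from +105.83° to -107.15° is +147.02°.
Midpoint longitude = +105.83° + (+147.02°)/2 = +105.83° + 73.51° = +179.34°.
(The naïve average (+105.83 + -107.15)/2 = -0.66° is on the wrong side of the globe.)

179.34°E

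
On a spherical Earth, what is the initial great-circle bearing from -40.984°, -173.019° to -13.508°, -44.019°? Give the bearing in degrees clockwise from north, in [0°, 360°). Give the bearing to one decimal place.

Δλ = -44.019 − -173.019 = 129.000°.
θ = atan2( sin Δλ · cos φ₂ , cos φ₁ · sin φ₂ − sin φ₁ · cos φ₂ · cos Δλ )
  = atan2(0.75565, -0.57765) = 127.396° → normalised to [0°, 360°): 127.396°.

127.4°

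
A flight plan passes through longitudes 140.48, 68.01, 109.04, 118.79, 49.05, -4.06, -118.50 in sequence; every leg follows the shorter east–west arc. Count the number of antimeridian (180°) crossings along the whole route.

Leg 1: +140.48° → +68.01°, shortest Δλ = -72.47° (west) — does not cross 180°.
Leg 2: +68.01° → +109.04°, shortest Δλ = 41.03° (east) — does not cross 180°.
Leg 3: +109.04° → +118.79°, shortest Δλ = 9.75° (east) — does not cross 180°.
Leg 4: +118.79° → +49.05°, shortest Δλ = -69.74° (west) — does not cross 180°.
Leg 5: +49.05° → -4.06°, shortest Δλ = -53.11° (west) — does not cross 180°.
Leg 6: -4.06° → -118.50°, shortest Δλ = -114.44° (west) — does not cross 180°.
Total crossings: 0.

0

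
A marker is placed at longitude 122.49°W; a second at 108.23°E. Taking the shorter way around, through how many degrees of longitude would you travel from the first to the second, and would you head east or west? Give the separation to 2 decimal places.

129.28° west

Raw difference: 108.23 − -122.49 = 230.72°.
Normalise into (−180°, 180°]: 230.72° − 360° = -129.28°.
Negative ⇒ the second point lies to the west; separation 129.28°.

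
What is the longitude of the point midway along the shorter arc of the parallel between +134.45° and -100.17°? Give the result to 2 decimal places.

Signed shortest Δλ from +134.45° to -100.17° is +125.38°.
Midpoint longitude = +134.45° + (+125.38°)/2 = +134.45° + 62.69° = +197.14°.
Normalise into (−180°, 180°]: -162.86°.
(The naïve average (+134.45 + -100.17)/2 = 17.14° is on the wrong side of the globe.)

-162.86°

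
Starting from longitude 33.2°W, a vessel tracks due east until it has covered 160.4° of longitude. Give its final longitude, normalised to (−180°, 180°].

Start at -33.2°; shift +160.4° → +127.2°.
+127.2° already lies in (−180°, 180°].

127.2°E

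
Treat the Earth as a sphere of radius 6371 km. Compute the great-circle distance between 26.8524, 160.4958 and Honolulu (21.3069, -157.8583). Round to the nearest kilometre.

Δλ = -157.8583 − 160.4958 = -318.3541°; wrapped into (−180°, 180°]: 41.6459°.
Δφ = 21.3069 − 26.8524 = -5.5455°.
a = sin²(Δφ/2) + cos φ₁ · cos φ₂ · sin²(Δλ/2) = 0.107375.
c = 2·atan2(√a, √(1−a)) = 0.66770 rad → d = 6371·c ≈ 4253.90 km.

4254 km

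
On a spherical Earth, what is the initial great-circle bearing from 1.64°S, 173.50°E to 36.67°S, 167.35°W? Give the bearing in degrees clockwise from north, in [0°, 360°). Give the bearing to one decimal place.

Δλ = -167.35 − 173.50 = -340.85°; wrapped into (−180°, 180°]: 19.15°.
θ = atan2( sin Δλ · cos φ₂ , cos φ₁ · sin φ₂ − sin φ₁ · cos φ₂ · cos Δλ )
  = atan2(0.26312, -0.57528) = 155.422° → normalised to [0°, 360°): 155.422°.

155.4°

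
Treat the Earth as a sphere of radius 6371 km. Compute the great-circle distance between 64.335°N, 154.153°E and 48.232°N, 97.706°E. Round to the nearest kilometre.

3750 km

Δλ = 97.706 − 154.153 = -56.447°.
Δφ = 48.232 − 64.335 = -16.103°.
a = sin²(Δφ/2) + cos φ₁ · cos φ₂ · sin²(Δλ/2) = 0.084140.
c = 2·atan2(√a, √(1−a)) = 0.58860 rad → d = 6371·c ≈ 3749.95 km.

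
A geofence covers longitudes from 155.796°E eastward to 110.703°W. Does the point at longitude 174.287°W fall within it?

Yes

Band width going east from +155.796° to -110.703°: ((-110.703 − 155.796) mod 360) = 93.501°.
Offset of -174.287° east of the west edge: ((-174.287 − 155.796) mod 360) = 29.917°.
29.917° ≤ 93.501° ⇒ inside.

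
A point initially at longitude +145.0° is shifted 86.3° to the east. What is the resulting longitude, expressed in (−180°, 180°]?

-128.7°

Start at +145.0°; shift +86.3° → +231.3°.
+231.3° lies outside (−180°, 180°]; subtract 360° → -128.7°.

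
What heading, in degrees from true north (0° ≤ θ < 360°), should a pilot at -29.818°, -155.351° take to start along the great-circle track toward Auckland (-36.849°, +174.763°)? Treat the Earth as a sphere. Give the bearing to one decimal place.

246.3°

Δλ = 174.763 − -155.351 = 330.114°; wrapped into (−180°, 180°]: -29.886°.
θ = atan2( sin Δλ · cos φ₂ , cos φ₁ · sin φ₂ − sin φ₁ · cos φ₂ · cos Δλ )
  = atan2(-0.39873, -0.17532) = -113.735° → normalised to [0°, 360°): 246.265°.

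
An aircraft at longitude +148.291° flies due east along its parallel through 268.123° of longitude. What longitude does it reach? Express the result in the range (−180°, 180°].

+56.414°

Start at +148.291°; shift +268.123° → +416.414°.
+416.414° lies outside (−180°, 180°]; subtract 360° → +56.414°.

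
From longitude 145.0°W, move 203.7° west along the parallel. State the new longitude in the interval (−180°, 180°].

11.3°E

Start at -145.0°; shift −203.7° → -348.7°.
-348.7° lies outside (−180°, 180°]; add 360° → +11.3°.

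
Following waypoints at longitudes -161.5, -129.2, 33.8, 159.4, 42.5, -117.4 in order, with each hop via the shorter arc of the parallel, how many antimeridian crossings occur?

0

Leg 1: -161.5° → -129.2°, shortest Δλ = 32.3° (east) — does not cross 180°.
Leg 2: -129.2° → +33.8°, shortest Δλ = 163.0° (east) — does not cross 180°.
Leg 3: +33.8° → +159.4°, shortest Δλ = 125.6° (east) — does not cross 180°.
Leg 4: +159.4° → +42.5°, shortest Δλ = -116.9° (west) — does not cross 180°.
Leg 5: +42.5° → -117.4°, shortest Δλ = -159.9° (west) — does not cross 180°.
Total crossings: 0.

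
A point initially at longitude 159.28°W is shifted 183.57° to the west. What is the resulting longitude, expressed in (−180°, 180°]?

17.15°E

Start at -159.28°; shift −183.57° → -342.85°.
-342.85° lies outside (−180°, 180°]; add 360° → +17.15°.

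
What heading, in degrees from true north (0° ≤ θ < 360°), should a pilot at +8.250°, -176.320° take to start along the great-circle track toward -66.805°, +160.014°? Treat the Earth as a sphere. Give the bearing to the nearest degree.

Δλ = 160.014 − -176.320 = 336.334°; wrapped into (−180°, 180°]: -23.666°.
θ = atan2( sin Δλ · cos φ₂ , cos φ₁ · sin φ₂ − sin φ₁ · cos φ₂ · cos Δλ )
  = atan2(-0.15810, -0.96142) = -170.662° → normalised to [0°, 360°): 189.338°.

189°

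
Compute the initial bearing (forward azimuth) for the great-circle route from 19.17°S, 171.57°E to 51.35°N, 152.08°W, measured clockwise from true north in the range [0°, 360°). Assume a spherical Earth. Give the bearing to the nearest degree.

22°

Δλ = -152.08 − 171.57 = -323.65°; wrapped into (−180°, 180°]: 36.35°.
θ = atan2( sin Δλ · cos φ₂ , cos φ₁ · sin φ₂ − sin φ₁ · cos φ₂ · cos Δλ )
  = atan2(0.37019, 0.90285) = 22.295° → normalised to [0°, 360°): 22.295°.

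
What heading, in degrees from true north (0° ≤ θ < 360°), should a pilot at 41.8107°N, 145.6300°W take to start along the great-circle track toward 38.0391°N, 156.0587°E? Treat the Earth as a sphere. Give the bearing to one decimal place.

285.3°

Δλ = 156.0587 − -145.6300 = 301.6887°; wrapped into (−180°, 180°]: -58.3113°.
θ = atan2( sin Δλ · cos φ₂ , cos φ₁ · sin φ₂ − sin φ₁ · cos φ₂ · cos Δλ )
  = atan2(-0.67017, 0.18347) = -74.690° → normalised to [0°, 360°): 285.310°.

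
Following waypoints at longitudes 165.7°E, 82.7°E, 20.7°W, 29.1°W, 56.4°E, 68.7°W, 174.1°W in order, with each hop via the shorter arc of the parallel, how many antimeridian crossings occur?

0

Leg 1: +165.7° → +82.7°, shortest Δλ = -83.0° (west) — does not cross 180°.
Leg 2: +82.7° → -20.7°, shortest Δλ = -103.4° (west) — does not cross 180°.
Leg 3: -20.7° → -29.1°, shortest Δλ = -8.4° (west) — does not cross 180°.
Leg 4: -29.1° → +56.4°, shortest Δλ = 85.5° (east) — does not cross 180°.
Leg 5: +56.4° → -68.7°, shortest Δλ = -125.1° (west) — does not cross 180°.
Leg 6: -68.7° → -174.1°, shortest Δλ = -105.4° (west) — does not cross 180°.
Total crossings: 0.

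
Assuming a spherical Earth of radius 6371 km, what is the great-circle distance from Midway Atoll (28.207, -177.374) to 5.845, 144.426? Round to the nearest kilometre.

4728 km

Δλ = 144.426 − -177.374 = 321.800°; wrapped into (−180°, 180°]: -38.200°.
Δφ = 5.845 − 28.207 = -22.362°.
a = sin²(Δφ/2) + cos φ₁ · cos φ₂ · sin²(Δλ/2) = 0.131467.
c = 2·atan2(√a, √(1−a)) = 0.74208 rad → d = 6371·c ≈ 4727.77 km.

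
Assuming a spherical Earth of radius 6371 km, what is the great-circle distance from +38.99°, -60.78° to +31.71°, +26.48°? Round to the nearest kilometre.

Δλ = 26.48 − -60.78 = 87.26°.
Δφ = 31.71 − 38.99 = -7.28°.
a = sin²(Δφ/2) + cos φ₁ · cos φ₂ · sin²(Δλ/2) = 0.318839.
c = 2·atan2(√a, √(1−a)) = 1.20004 rad → d = 6371·c ≈ 7645.45 km.

7645 km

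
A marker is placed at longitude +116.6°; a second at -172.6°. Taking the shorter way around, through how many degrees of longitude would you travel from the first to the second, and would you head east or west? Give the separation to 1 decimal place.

Raw difference: -172.6 − 116.6 = -289.2°.
Normalise into (−180°, 180°]: -289.2° + 360° = 70.8°.
Positive ⇒ the second point lies to the east; separation 70.8°.

70.8° east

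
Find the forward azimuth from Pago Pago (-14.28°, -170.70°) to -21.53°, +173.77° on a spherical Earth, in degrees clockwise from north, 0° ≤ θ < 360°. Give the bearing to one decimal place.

241.6°

Δλ = 173.77 − -170.70 = 344.47°; wrapped into (−180°, 180°]: -15.53°.
θ = atan2( sin Δλ · cos φ₂ , cos φ₁ · sin φ₂ − sin φ₁ · cos φ₂ · cos Δλ )
  = atan2(-0.24906, -0.13458) = -118.384° → normalised to [0°, 360°): 241.616°.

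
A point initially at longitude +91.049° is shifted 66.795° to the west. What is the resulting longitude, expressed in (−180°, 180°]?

Start at +91.049°; shift −66.795° → +24.254°.
+24.254° already lies in (−180°, 180°].

+24.254°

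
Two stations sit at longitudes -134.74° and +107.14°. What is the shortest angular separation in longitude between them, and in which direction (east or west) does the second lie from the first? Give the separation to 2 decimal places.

Raw difference: 107.14 − -134.74 = 241.88°.
Normalise into (−180°, 180°]: 241.88° − 360° = -118.12°.
Negative ⇒ the second point lies to the west; separation 118.12°.

118.12° west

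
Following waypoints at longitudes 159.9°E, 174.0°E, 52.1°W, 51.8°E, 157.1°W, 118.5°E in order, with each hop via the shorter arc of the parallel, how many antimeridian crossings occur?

3

Leg 1: +159.9° → +174.0°, shortest Δλ = 14.1° (east) — does not cross 180°.
Leg 2: +174.0° → -52.1°, shortest Δλ = 133.9° (east) — crosses 180°.
Leg 3: -52.1° → +51.8°, shortest Δλ = 103.9° (east) — does not cross 180°.
Leg 4: +51.8° → -157.1°, shortest Δλ = 151.1° (east) — crosses 180°.
Leg 5: -157.1° → +118.5°, shortest Δλ = -84.4° (west) — crosses 180°.
Total crossings: 3.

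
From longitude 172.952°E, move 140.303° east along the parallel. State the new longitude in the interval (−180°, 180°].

Start at +172.952°; shift +140.303° → +313.255°.
+313.255° lies outside (−180°, 180°]; subtract 360° → -46.745°.

46.745°W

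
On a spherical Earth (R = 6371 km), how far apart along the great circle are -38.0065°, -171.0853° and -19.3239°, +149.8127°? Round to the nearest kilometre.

4300 km

Δλ = 149.8127 − -171.0853 = 320.8980°; wrapped into (−180°, 180°]: -39.1020°.
Δφ = -19.3239 − -38.0065 = 18.6826°.
a = sin²(Δφ/2) + cos φ₁ · cos φ₂ · sin²(Δλ/2) = 0.109615.
c = 2·atan2(√a, √(1−a)) = 0.67490 rad → d = 6371·c ≈ 4299.78 km.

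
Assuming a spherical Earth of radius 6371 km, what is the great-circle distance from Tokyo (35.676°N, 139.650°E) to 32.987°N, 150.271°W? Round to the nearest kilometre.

Δλ = -150.271 − 139.650 = -289.921°; wrapped into (−180°, 180°]: 70.079°.
Δφ = 32.987 − 35.676 = -2.689°.
a = sin²(Δφ/2) + cos φ₁ · cos φ₂ · sin²(Δλ/2) = 0.225158.
c = 2·atan2(√a, √(1−a)) = 0.98881 rad → d = 6371·c ≈ 6299.71 km.

6300 km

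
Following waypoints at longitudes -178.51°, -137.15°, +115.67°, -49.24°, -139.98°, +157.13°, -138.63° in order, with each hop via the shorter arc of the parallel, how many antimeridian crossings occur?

3

Leg 1: -178.51° → -137.15°, shortest Δλ = 41.36° (east) — does not cross 180°.
Leg 2: -137.15° → +115.67°, shortest Δλ = -107.18° (west) — crosses 180°.
Leg 3: +115.67° → -49.24°, shortest Δλ = -164.91° (west) — does not cross 180°.
Leg 4: -49.24° → -139.98°, shortest Δλ = -90.74° (west) — does not cross 180°.
Leg 5: -139.98° → +157.13°, shortest Δλ = -62.89° (west) — crosses 180°.
Leg 6: +157.13° → -138.63°, shortest Δλ = 64.24° (east) — crosses 180°.
Total crossings: 3.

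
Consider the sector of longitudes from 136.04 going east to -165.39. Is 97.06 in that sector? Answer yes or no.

Band width going east from +136.04° to -165.39°: ((-165.39 − 136.04) mod 360) = 58.57°.
Offset of +97.06° east of the west edge: ((97.06 − 136.04) mod 360) = 321.02°.
321.02° > 58.57° ⇒ outside.

No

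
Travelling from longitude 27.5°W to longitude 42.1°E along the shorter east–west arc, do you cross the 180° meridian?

Signed shortest Δλ = ((42.1 − -27.5 + 180) mod 360) − 180 = 69.6°.
Going east by 69.6° from -27.5° reaches +42.1° without touching 180°.

No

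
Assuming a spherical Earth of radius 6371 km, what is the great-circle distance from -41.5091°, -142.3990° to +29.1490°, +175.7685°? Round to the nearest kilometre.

Δλ = 175.7685 − -142.3990 = 318.1675°; wrapped into (−180°, 180°]: -41.8325°.
Δφ = 29.1490 − -41.5091 = 70.6581°.
a = sin²(Δφ/2) + cos φ₁ · cos φ₂ · sin²(Δλ/2) = 0.417752.
c = 2·atan2(√a, √(1−a)) = 1.40555 rad → d = 6371·c ≈ 8954.76 km.

8955 km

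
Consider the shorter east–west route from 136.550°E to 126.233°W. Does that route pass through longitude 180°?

Yes

Naïve |-126.233 − 136.550| = 262.783° > 180°, so the shorter arc goes the other way round — across 180°.
Signed shortest Δλ = ((-126.233 − 136.550 + 180) mod 360) − 180 = 97.217°.
Going east by 97.217° from +136.550° passes through 180° before reaching -126.233°.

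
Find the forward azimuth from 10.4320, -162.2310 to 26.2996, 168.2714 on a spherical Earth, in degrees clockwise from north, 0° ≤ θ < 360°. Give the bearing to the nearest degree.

Δλ = 168.2714 − -162.2310 = 330.5024°; wrapped into (−180°, 180°]: -29.4976°.
θ = atan2( sin Δλ · cos φ₂ , cos φ₁ · sin φ₂ − sin φ₁ · cos φ₂ · cos Δλ )
  = atan2(-0.44142, 0.29446) = -56.294° → normalised to [0°, 360°): 303.706°.

304°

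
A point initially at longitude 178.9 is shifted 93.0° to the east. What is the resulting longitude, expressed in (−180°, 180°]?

Start at +178.9°; shift +93.0° → +271.9°.
+271.9° lies outside (−180°, 180°]; subtract 360° → -88.1°.

-88.1°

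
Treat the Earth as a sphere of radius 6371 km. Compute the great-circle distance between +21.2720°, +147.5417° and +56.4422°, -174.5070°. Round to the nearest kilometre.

4991 km

Δλ = -174.5070 − 147.5417 = -322.0487°; wrapped into (−180°, 180°]: 37.9513°.
Δφ = 56.4422 − 21.2720 = 35.1702°.
a = sin²(Δφ/2) + cos φ₁ · cos φ₂ · sin²(Δλ/2) = 0.145743.
c = 2·atan2(√a, √(1−a)) = 0.78340 rad → d = 6371·c ≈ 4991.07 km.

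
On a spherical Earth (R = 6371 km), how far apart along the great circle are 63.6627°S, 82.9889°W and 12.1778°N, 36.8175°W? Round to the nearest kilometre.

9297 km

Δλ = -36.8175 − -82.9889 = 46.1714°.
Δφ = 12.1778 − -63.6627 = 75.8405°.
a = sin²(Δφ/2) + cos φ₁ · cos φ₂ · sin²(Δλ/2) = 0.444365.
c = 2·atan2(√a, √(1−a)) = 1.45930 rad → d = 6371·c ≈ 9297.17 km.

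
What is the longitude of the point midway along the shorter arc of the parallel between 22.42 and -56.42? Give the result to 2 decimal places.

Signed shortest Δλ from +22.42° to -56.42° is -78.84°.
Midpoint longitude = +22.42° + (-78.84°)/2 = +22.42° − 39.42° = -17.00°.

-17.00°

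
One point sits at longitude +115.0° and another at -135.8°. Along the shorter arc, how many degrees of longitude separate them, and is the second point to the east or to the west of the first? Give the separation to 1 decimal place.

109.2° east

Raw difference: -135.8 − 115.0 = -250.8°.
Normalise into (−180°, 180°]: -250.8° + 360° = 109.2°.
Positive ⇒ the second point lies to the east; separation 109.2°.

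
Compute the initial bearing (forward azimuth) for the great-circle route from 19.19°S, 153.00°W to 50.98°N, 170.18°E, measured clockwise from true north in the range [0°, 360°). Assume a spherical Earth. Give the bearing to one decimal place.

337.2°

Δλ = 170.18 − -153.00 = 323.18°; wrapped into (−180°, 180°]: -36.82°.
θ = atan2( sin Δλ · cos φ₂ , cos φ₁ · sin φ₂ − sin φ₁ · cos φ₂ · cos Δλ )
  = atan2(-0.37732, 0.89942) = -22.759° → normalised to [0°, 360°): 337.241°.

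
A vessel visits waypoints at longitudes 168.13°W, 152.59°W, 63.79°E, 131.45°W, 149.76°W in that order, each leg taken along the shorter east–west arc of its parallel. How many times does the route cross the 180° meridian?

2

Leg 1: -168.13° → -152.59°, shortest Δλ = 15.54° (east) — does not cross 180°.
Leg 2: -152.59° → +63.79°, shortest Δλ = -143.62° (west) — crosses 180°.
Leg 3: +63.79° → -131.45°, shortest Δλ = 164.76° (east) — crosses 180°.
Leg 4: -131.45° → -149.76°, shortest Δλ = -18.31° (west) — does not cross 180°.
Total crossings: 2.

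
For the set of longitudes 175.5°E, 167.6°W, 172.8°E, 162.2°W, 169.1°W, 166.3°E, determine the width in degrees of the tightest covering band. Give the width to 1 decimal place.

31.5°

Sort the longitudes: -169.1°, -167.6°, -162.2°, +166.3°, +172.8°, +175.5°.
Eastward gaps between consecutive values (wrapping around): 1.5°, 5.4°, 328.5°, 6.5°, 2.7°, 15.4°.
Largest gap = 328.5° ⇒ minimal covering band is its complement: 360° − 328.5° = 31.5°.
Band runs from +166.3° eastward to -162.2°, crossing the antimeridian.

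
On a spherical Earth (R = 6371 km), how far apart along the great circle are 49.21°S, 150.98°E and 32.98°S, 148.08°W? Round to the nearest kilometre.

5258 km

Δλ = -148.08 − 150.98 = -299.06°; wrapped into (−180°, 180°]: 60.94°.
Δφ = -32.98 − -49.21 = 16.23°.
a = sin²(Δφ/2) + cos φ₁ · cos φ₂ · sin²(Δλ/2) = 0.160842.
c = 2·atan2(√a, √(1−a)) = 0.82533 rad → d = 6371·c ≈ 5258.17 km.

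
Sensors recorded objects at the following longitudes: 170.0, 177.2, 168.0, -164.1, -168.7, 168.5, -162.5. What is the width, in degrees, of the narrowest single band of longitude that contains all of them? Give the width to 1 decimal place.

Sort the longitudes: -168.7°, -164.1°, -162.5°, +168.0°, +168.5°, +170.0°, +177.2°.
Eastward gaps between consecutive values (wrapping around): 4.6°, 1.6°, 330.5°, 0.5°, 1.5°, 7.2°, 14.1°.
Largest gap = 330.5° ⇒ minimal covering band is its complement: 360° − 330.5° = 29.5°.
Band runs from +168.0° eastward to -162.5°, crossing the antimeridian.

29.5°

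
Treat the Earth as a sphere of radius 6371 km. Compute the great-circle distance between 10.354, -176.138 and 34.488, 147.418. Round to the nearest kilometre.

Δλ = 147.418 − -176.138 = 323.556°; wrapped into (−180°, 180°]: -36.444°.
Δφ = 34.488 − 10.354 = 24.134°.
a = sin²(Δφ/2) + cos φ₁ · cos φ₂ · sin²(Δλ/2) = 0.122987.
c = 2·atan2(√a, √(1−a)) = 0.71663 rad → d = 6371·c ≈ 4565.63 km.

4566 km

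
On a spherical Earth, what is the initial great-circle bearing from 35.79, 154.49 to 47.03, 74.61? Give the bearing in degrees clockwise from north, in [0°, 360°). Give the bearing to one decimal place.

308.0°

Δλ = 74.61 − 154.49 = -79.88°.
θ = atan2( sin Δλ · cos φ₂ , cos φ₁ · sin φ₂ − sin φ₁ · cos φ₂ · cos Δλ )
  = atan2(-0.67101, 0.52350) = -52.040° → normalised to [0°, 360°): 307.960°.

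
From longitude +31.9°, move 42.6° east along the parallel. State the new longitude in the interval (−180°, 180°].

Start at +31.9°; shift +42.6° → +74.5°.
+74.5° already lies in (−180°, 180°].

+74.5°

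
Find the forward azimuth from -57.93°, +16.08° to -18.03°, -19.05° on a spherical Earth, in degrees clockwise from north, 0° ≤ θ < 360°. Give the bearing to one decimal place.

312.1°

Δλ = -19.05 − 16.08 = -35.13°.
θ = atan2( sin Δλ · cos φ₂ , cos φ₁ · sin φ₂ − sin φ₁ · cos φ₂ · cos Δλ )
  = atan2(-0.54718, 0.49467) = -47.885° → normalised to [0°, 360°): 312.115°.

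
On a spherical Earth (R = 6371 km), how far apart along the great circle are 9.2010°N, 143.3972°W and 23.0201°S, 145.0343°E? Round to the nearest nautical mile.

4624 nmi

Δλ = 145.0343 − -143.3972 = 288.4315°; wrapped into (−180°, 180°]: -71.5685°.
Δφ = -23.0201 − 9.2010 = -32.2211°.
a = sin²(Δφ/2) + cos φ₁ · cos φ₂ · sin²(Δλ/2) = 0.387640.
c = 2·atan2(√a, √(1−a)) = 1.34414 rad → d = 6371·c ≈ 8563.52 km ≈ 4623.93 nmi.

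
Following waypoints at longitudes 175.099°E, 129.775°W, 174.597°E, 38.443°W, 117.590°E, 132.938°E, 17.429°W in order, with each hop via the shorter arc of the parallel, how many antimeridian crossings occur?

Leg 1: +175.099° → -129.775°, shortest Δλ = 55.126° (east) — crosses 180°.
Leg 2: -129.775° → +174.597°, shortest Δλ = -55.628° (west) — crosses 180°.
Leg 3: +174.597° → -38.443°, shortest Δλ = 146.96° (east) — crosses 180°.
Leg 4: -38.443° → +117.590°, shortest Δλ = 156.033° (east) — does not cross 180°.
Leg 5: +117.590° → +132.938°, shortest Δλ = 15.348° (east) — does not cross 180°.
Leg 6: +132.938° → -17.429°, shortest Δλ = -150.367° (west) — does not cross 180°.
Total crossings: 3.

3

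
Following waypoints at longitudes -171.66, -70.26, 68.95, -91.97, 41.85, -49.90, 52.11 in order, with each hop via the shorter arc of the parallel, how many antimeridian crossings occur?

Leg 1: -171.66° → -70.26°, shortest Δλ = 101.4° (east) — does not cross 180°.
Leg 2: -70.26° → +68.95°, shortest Δλ = 139.21° (east) — does not cross 180°.
Leg 3: +68.95° → -91.97°, shortest Δλ = -160.92° (west) — does not cross 180°.
Leg 4: -91.97° → +41.85°, shortest Δλ = 133.82° (east) — does not cross 180°.
Leg 5: +41.85° → -49.90°, shortest Δλ = -91.75° (west) — does not cross 180°.
Leg 6: -49.90° → +52.11°, shortest Δλ = 102.01° (east) — does not cross 180°.
Total crossings: 0.

0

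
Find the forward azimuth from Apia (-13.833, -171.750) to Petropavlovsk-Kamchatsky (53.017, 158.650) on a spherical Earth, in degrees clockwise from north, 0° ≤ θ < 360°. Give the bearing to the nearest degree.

342°

Δλ = 158.650 − -171.750 = 330.400°; wrapped into (−180°, 180°]: -29.600°.
θ = atan2( sin Δλ · cos φ₂ , cos φ₁ · sin φ₂ − sin φ₁ · cos φ₂ · cos Δλ )
  = atan2(-0.29714, 0.90071) = -18.258° → normalised to [0°, 360°): 341.742°.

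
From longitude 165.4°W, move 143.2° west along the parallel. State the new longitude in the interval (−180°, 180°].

Start at -165.4°; shift −143.2° → -308.6°.
-308.6° lies outside (−180°, 180°]; add 360° → +51.4°.

51.4°E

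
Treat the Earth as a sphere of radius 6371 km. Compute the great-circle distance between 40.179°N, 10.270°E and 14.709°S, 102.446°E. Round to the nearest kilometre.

11238 km

Δλ = 102.446 − 10.270 = 92.176°.
Δφ = -14.709 − 40.179 = -54.888°.
a = sin²(Δφ/2) + cos φ₁ · cos φ₂ · sin²(Δλ/2) = 0.595938.
c = 2·atan2(√a, √(1−a)) = 1.76387 rad → d = 6371·c ≈ 11237.61 km.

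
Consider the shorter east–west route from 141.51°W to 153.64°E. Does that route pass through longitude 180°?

Yes

Naïve |153.64 − -141.51| = 295.15° > 180°, so the shorter arc goes the other way round — across 180°.
Signed shortest Δλ = ((153.64 − -141.51 + 180) mod 360) − 180 = -64.85°.
Going west by 64.85° from -141.51° passes through 180° before reaching +153.64°.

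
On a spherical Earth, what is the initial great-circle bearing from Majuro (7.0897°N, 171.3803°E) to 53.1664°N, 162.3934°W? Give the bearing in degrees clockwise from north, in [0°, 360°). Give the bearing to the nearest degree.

Δλ = -162.3934 − 171.3803 = -333.7737°; wrapped into (−180°, 180°]: 26.2263°.
θ = atan2( sin Δλ · cos φ₂ , cos φ₁ · sin φ₂ − sin φ₁ · cos φ₂ · cos Δλ )
  = atan2(0.26493, 0.72789) = 20.000° → normalised to [0°, 360°): 20.000°.

20°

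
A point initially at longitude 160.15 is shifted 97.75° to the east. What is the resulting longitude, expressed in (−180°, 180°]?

-102.10°

Start at +160.15°; shift +97.75° → +257.90°.
+257.90° lies outside (−180°, 180°]; subtract 360° → -102.10°.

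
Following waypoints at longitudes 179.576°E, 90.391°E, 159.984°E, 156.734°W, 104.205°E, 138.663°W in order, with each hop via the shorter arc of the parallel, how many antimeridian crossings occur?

3

Leg 1: +179.576° → +90.391°, shortest Δλ = -89.185° (west) — does not cross 180°.
Leg 2: +90.391° → +159.984°, shortest Δλ = 69.593° (east) — does not cross 180°.
Leg 3: +159.984° → -156.734°, shortest Δλ = 43.282° (east) — crosses 180°.
Leg 4: -156.734° → +104.205°, shortest Δλ = -99.061° (west) — crosses 180°.
Leg 5: +104.205° → -138.663°, shortest Δλ = 117.132° (east) — crosses 180°.
Total crossings: 3.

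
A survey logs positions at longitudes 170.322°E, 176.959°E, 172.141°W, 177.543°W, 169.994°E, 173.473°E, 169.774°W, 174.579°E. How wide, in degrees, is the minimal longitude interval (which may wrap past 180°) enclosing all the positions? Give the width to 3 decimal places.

Sort the longitudes: -177.543°, -172.141°, -169.774°, +169.994°, +170.322°, +173.473°, +174.579°, +176.959°.
Eastward gaps between consecutive values (wrapping around): 5.402°, 2.367°, 339.768°, 0.328°, 3.151°, 1.106°, 2.380°, 5.498°.
Largest gap = 339.768° ⇒ minimal covering band is its complement: 360° − 339.768° = 20.232°.
Band runs from +169.994° eastward to -169.774°, crossing the antimeridian.

20.232°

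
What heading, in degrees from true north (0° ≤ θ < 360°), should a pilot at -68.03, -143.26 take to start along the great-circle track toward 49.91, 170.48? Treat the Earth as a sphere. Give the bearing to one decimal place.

Δλ = 170.48 − -143.26 = 313.74°; wrapped into (−180°, 180°]: -46.26°.
θ = atan2( sin Δλ · cos φ₂ , cos φ₁ · sin φ₂ − sin φ₁ · cos φ₂ · cos Δλ )
  = atan2(-0.46527, 0.69913) = -33.644° → normalised to [0°, 360°): 326.356°.

326.4°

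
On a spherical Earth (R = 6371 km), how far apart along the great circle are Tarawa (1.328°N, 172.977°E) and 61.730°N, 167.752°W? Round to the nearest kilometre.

Δλ = -167.752 − 172.977 = -340.729°; wrapped into (−180°, 180°]: 19.271°.
Δφ = 61.730 − 1.328 = 60.402°.
a = sin²(Δφ/2) + cos φ₁ · cos φ₂ · sin²(Δλ/2) = 0.266310.
c = 2·atan2(√a, √(1−a)) = 1.08447 rad → d = 6371·c ≈ 6909.16 km.

6909 km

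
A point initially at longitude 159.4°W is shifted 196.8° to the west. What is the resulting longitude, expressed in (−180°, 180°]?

3.8°E

Start at -159.4°; shift −196.8° → -356.2°.
-356.2° lies outside (−180°, 180°]; add 360° → +3.8°.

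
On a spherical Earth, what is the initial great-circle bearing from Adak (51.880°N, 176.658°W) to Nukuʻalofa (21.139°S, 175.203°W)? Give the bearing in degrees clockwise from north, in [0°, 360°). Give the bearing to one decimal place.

178.6°

Δλ = -175.203 − -176.658 = 1.455°.
θ = atan2( sin Δλ · cos φ₂ , cos φ₁ · sin φ₂ − sin φ₁ · cos φ₂ · cos Δλ )
  = atan2(0.02368, -0.95617) = 178.581° → normalised to [0°, 360°): 178.581°.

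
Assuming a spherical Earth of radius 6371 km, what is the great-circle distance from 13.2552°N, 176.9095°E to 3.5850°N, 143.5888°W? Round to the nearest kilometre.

Δλ = -143.5888 − 176.9095 = -320.4983°; wrapped into (−180°, 180°]: 39.5017°.
Δφ = 3.5850 − 13.2552 = -9.6702°.
a = sin²(Δφ/2) + cos φ₁ · cos φ₂ · sin²(Δλ/2) = 0.118042.
c = 2·atan2(√a, √(1−a)) = 0.70144 rad → d = 6371·c ≈ 4468.85 km.

4469 km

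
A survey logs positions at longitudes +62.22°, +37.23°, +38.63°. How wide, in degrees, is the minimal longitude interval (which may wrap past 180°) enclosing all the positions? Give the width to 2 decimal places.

24.99°

Sort the longitudes: +37.23°, +38.63°, +62.22°.
Eastward gaps between consecutive values (wrapping around): 1.40°, 23.59°, 335.01°.
Largest gap = 335.01° ⇒ minimal covering band is its complement: 360° − 335.01° = 24.99°.
Band runs from +37.23° eastward to +62.22°.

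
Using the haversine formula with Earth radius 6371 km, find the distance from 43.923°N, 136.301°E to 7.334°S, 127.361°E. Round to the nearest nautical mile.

3116 nmi

Δλ = 127.361 − 136.301 = -8.940°.
Δφ = -7.334 − 43.923 = -51.257°.
a = sin²(Δφ/2) + cos φ₁ · cos φ₂ · sin²(Δλ/2) = 0.191425.
c = 2·atan2(√a, √(1−a)) = 0.90568 rad → d = 6371·c ≈ 5770.10 km ≈ 3115.60 nmi.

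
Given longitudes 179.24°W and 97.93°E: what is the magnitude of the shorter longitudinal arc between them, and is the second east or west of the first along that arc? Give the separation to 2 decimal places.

Raw difference: 97.93 − -179.24 = 277.17°.
Normalise into (−180°, 180°]: 277.17° − 360° = -82.83°.
Negative ⇒ the second point lies to the west; separation 82.83°.

82.83° west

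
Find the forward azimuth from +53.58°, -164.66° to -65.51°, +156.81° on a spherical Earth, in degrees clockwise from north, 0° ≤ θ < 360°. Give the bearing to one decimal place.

197.9°

Δλ = 156.81 − -164.66 = 321.47°; wrapped into (−180°, 180°]: -38.53°.
θ = atan2( sin Δλ · cos φ₂ , cos φ₁ · sin φ₂ − sin φ₁ · cos φ₂ · cos Δλ )
  = atan2(-0.25822, -0.80123) = -162.137° → normalised to [0°, 360°): 197.863°.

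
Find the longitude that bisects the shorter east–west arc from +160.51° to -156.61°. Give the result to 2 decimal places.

Signed shortest Δλ from +160.51° to -156.61° is +42.88°.
Midpoint longitude = +160.51° + (+42.88°)/2 = +160.51° + 21.44° = +181.95°.
Normalise into (−180°, 180°]: -178.05°.
(The naïve average (+160.51 + -156.61)/2 = 1.95° is on the wrong side of the globe.)

-178.05°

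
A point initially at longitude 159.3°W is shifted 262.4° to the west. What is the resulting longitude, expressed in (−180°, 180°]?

61.7°W

Start at -159.3°; shift −262.4° → -421.7°.
-421.7° lies outside (−180°, 180°]; add 360° → -61.7°.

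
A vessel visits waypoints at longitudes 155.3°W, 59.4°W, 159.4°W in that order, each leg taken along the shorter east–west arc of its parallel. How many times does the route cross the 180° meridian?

Leg 1: -155.3° → -59.4°, shortest Δλ = 95.9° (east) — does not cross 180°.
Leg 2: -59.4° → -159.4°, shortest Δλ = -100.0° (west) — does not cross 180°.
Total crossings: 0.

0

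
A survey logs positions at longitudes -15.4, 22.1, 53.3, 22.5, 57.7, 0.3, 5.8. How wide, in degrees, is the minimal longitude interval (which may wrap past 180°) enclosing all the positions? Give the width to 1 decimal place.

Sort the longitudes: -15.4°, +0.3°, +5.8°, +22.1°, +22.5°, +53.3°, +57.7°.
Eastward gaps between consecutive values (wrapping around): 15.7°, 5.5°, 16.3°, 0.4°, 30.8°, 4.4°, 286.9°.
Largest gap = 286.9° ⇒ minimal covering band is its complement: 360° − 286.9° = 73.1°.
Band runs from -15.4° eastward to +57.7°.

73.1°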